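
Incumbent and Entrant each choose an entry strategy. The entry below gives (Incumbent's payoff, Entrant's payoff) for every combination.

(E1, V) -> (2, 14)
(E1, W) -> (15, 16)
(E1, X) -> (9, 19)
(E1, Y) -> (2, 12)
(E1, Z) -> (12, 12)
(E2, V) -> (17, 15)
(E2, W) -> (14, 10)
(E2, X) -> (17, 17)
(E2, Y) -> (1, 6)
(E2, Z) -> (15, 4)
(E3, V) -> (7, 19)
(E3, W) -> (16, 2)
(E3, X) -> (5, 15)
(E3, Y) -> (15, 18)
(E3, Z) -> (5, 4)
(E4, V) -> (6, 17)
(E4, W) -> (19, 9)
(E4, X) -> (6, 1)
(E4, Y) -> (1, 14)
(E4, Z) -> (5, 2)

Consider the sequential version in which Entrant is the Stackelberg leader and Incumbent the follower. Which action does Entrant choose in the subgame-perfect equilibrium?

Work backward from Incumbent's decision.
- V → Incumbent plays E2 (best of 2, 17, 7, 6); Entrant gets 15.
- W → Incumbent plays E4 (best of 15, 14, 16, 19); Entrant gets 9.
- X → Incumbent plays E2 (best of 9, 17, 5, 6); Entrant gets 17.
- Y → Incumbent plays E3 (best of 2, 1, 15, 1); Entrant gets 18.
- Z → Incumbent plays E2 (best of 12, 15, 5, 5); Entrant gets 4.
Maximizing over 15, 9, 17, 18, 4, Entrant chooses Y. Subgame-perfect outcome: (E3, Y) with payoffs (15, 18).

Y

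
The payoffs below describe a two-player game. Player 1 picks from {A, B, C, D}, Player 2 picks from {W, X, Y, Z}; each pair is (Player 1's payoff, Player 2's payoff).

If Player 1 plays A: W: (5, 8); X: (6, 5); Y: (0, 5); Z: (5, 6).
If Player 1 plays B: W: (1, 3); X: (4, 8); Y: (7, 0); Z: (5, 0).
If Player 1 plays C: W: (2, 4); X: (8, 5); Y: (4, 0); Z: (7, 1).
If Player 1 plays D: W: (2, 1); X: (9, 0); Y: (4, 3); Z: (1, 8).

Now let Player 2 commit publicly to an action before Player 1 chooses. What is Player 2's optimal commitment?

W

Work backward from Player 1's decision.
- W: Player 1 compares 5, 1, 2, 2 and picks A; Player 2 would get 8.
- X: Player 1 compares 6, 4, 8, 9 and picks D; Player 2 would get 0.
- Y: Player 1 compares 0, 7, 4, 4 and picks B; Player 2 would get 0.
- Z: Player 1 compares 5, 5, 7, 1 and picks C; Player 2 would get 1.
Among 8, 0, 0, 1, the best is 8 at W. Subgame-perfect outcome: (A, W) with payoffs (5, 8).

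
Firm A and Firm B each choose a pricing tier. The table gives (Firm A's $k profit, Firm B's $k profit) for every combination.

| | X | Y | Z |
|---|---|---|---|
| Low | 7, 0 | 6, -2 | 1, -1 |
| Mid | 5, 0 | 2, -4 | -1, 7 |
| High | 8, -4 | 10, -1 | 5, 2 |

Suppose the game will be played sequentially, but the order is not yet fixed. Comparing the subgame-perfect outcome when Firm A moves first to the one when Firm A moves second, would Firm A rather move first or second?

If Firm A leads: Firm B's best replies are Low→X, Mid→Z, High→Z; Firm A's induced payoffs 7, -1, 5; outcome (Low, X), payoffs (7, 0).
If Firm B leads: Firm A's best replies are X→High, Y→High, Z→High; Firm B's induced payoffs -4, -1, 2; outcome (High, Z), payoffs (5, 2).
Firm A gets 7 moving first and 5 moving second, so Firm A prefers to move first.

first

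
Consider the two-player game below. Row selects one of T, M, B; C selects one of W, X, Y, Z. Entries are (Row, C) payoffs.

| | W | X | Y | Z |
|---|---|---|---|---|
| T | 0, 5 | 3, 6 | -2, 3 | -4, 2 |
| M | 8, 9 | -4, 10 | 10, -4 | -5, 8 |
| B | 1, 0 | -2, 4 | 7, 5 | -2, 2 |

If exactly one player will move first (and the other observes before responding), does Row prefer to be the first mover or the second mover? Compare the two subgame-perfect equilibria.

If Row leads: C's best replies are T→X, M→X, B→Y; Row's induced payoffs 3, -4, 7; outcome (B, Y), payoffs (7, 5).
If C leads: Row's best replies are W→M, X→T, Y→M, Z→B; C's induced payoffs 9, 6, -4, 2; outcome (M, W), payoffs (8, 9).
Row gets 7 moving first and 8 moving second, so Row prefers to move second.

second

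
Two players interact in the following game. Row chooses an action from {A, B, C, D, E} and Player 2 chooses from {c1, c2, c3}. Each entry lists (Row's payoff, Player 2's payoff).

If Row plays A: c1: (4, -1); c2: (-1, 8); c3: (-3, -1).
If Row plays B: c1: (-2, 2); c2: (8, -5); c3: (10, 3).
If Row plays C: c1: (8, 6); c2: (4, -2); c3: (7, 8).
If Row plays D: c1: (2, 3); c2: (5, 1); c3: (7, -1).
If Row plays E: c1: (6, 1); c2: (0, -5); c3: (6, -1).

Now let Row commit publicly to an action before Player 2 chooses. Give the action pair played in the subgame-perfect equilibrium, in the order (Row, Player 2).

Player 2 best-responds to each possible Row move:
- A: Player 2 compares -1, 8, -1 and picks c2; Row would get -1.
- B: Player 2 compares 2, -5, 3 and picks c3; Row would get 10.
- C: Player 2 compares 6, -2, 8 and picks c3; Row would get 7.
- D: Player 2 compares 3, 1, -1 and picks c1; Row would get 2.
- E: Player 2 compares 1, -5, -1 and picks c1; Row would get 6.
Maximizing over -1, 10, 7, 2, 6, Row chooses B. Subgame-perfect outcome: (B, c3) with payoffs (10, 3).

(B, c3)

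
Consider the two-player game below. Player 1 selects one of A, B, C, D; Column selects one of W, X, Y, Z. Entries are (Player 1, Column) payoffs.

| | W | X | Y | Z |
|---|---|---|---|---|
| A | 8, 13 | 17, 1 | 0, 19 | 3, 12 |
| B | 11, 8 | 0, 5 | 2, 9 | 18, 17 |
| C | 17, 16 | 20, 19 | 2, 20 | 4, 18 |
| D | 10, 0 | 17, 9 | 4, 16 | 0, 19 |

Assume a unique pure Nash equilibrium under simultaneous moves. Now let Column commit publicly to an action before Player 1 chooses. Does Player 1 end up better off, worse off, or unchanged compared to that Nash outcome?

Backward induction with Column moving first.
- W → Player 1 plays C (best of 8, 11, 17, 10); Column gets 16.
- X → Player 1 plays C (best of 17, 0, 20, 17); Column gets 19.
- Y → Player 1 plays D (best of 0, 2, 2, 4); Column gets 16.
- Z → Player 1 plays B (best of 3, 18, 4, 0); Column gets 17.
Maximizing over 16, 19, 16, 17, Column chooses X. Subgame-perfect outcome: (C, X) with payoffs (20, 19).
Now find the simultaneous Nash equilibrium.
Player 1's best replies: W→C; X→C; Y→D; Z→B.
Column's best replies: A→Y; B→Z; C→Y; D→Z.
The unique mutual best reply is (B, Z), giving (18, 17).
Player 1 earns 20 sequentially versus 18 at the Nash outcome: better off.

better off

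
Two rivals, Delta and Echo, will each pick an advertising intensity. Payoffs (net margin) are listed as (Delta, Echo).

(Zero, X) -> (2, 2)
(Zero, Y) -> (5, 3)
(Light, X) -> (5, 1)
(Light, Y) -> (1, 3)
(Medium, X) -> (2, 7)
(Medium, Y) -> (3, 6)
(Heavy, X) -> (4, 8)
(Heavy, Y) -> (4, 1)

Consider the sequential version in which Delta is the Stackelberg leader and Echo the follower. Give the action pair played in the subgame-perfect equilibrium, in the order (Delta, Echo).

Echo best-responds to each possible Delta move:
- Zero: BR = Y, leader payoff 5.
- Light: BR = Y, leader payoff 1.
- Medium: BR = X, leader payoff 2.
- Heavy: BR = X, leader payoff 4.
Maximizing over 5, 1, 2, 4, Delta chooses Zero. Subgame-perfect outcome: (Zero, Y) with payoffs (5, 3).

(Zero, Y)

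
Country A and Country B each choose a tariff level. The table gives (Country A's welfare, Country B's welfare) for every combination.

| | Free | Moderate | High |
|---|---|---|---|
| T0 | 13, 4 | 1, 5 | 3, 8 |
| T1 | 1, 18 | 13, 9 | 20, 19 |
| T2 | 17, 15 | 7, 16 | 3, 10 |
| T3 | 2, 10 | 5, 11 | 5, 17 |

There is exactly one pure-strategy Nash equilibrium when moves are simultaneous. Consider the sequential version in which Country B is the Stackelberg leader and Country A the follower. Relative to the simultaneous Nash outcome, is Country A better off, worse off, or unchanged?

unchanged

Backward induction with Country B moving first.
- Free: Country A compares 13, 1, 17, 2 and picks T2; Country B would get 15.
- Moderate: Country A compares 1, 13, 7, 5 and picks T1; Country B would get 9.
- High: Country A compares 3, 20, 3, 5 and picks T1; Country B would get 19.
Country B's induced payoffs are 15, 9, 19, so Country B commits to High. Subgame-perfect outcome: (T1, High) with payoffs (20, 19).
Now find the simultaneous Nash equilibrium.
Country A's best replies: Free→T2; Moderate→T1; High→T1.
Country B's best replies: T0→High; T1→High; T2→Moderate; T3→High.
Only (T1, High) has each player best-responding; Nash payoffs (20, 19).
Country A earns 20 sequentially versus 20 at the Nash outcome: unchanged.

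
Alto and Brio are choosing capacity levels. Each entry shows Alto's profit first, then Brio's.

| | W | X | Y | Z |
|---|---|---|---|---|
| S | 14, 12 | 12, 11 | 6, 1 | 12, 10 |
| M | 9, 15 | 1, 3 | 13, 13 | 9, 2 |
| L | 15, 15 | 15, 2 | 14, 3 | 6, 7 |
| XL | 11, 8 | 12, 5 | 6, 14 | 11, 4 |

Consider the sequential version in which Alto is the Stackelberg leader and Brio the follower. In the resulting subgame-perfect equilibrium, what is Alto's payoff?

15

Solve by backward induction (Alto leads).
- S: BR = W, leader payoff 14.
- M: BR = W, leader payoff 9.
- L: BR = W, leader payoff 15.
- XL: BR = Y, leader payoff 6.
Among 14, 9, 15, 6, the best is 15 at L. Subgame-perfect outcome: (L, W) with payoffs (15, 15).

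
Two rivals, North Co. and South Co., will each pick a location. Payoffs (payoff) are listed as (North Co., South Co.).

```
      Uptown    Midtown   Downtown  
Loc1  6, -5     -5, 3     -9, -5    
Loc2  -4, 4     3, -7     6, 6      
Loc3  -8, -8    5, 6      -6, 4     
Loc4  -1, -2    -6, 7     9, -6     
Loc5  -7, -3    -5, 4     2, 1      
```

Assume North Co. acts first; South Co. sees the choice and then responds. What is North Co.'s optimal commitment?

Work backward from South Co.'s decision.
- Loc1: BR = Midtown, leader payoff -5.
- Loc2: BR = Downtown, leader payoff 6.
- Loc3: BR = Midtown, leader payoff 5.
- Loc4: BR = Midtown, leader payoff -6.
- Loc5: BR = Midtown, leader payoff -5.
Maximizing over -5, 6, 5, -6, -5, North Co. chooses Loc2. Subgame-perfect outcome: (Loc2, Downtown) with payoffs (6, 6).

Loc2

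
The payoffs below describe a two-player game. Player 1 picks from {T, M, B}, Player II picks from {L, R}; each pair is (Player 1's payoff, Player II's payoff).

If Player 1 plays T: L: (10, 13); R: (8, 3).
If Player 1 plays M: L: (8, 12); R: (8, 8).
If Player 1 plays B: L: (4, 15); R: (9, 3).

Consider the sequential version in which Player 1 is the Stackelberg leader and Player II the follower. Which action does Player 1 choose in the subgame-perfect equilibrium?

Player II best-responds to each possible Player 1 move:
- T: BR = L, leader payoff 10.
- M: BR = L, leader payoff 8.
- B: BR = L, leader payoff 4.
Among 10, 8, 4, the best is 10 at T. Subgame-perfect outcome: (T, L) with payoffs (10, 13).

T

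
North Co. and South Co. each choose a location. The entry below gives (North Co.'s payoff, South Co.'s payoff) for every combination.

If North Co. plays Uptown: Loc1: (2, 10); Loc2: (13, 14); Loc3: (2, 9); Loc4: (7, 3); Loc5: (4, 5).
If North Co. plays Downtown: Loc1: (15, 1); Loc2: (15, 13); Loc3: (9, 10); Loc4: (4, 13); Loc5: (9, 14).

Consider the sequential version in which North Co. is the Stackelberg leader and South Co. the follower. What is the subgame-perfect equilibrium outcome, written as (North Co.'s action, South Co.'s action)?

Solve by backward induction (North Co. leads).
- Uptown: South Co. compares 10, 14, 9, 3, 5 and picks Loc2; North Co. would get 13.
- Downtown: South Co. compares 1, 13, 10, 13, 14 and picks Loc5; North Co. would get 9.
Maximizing over 13, 9, North Co. chooses Uptown. Subgame-perfect outcome: (Uptown, Loc2) with payoffs (13, 14).

(Uptown, Loc2)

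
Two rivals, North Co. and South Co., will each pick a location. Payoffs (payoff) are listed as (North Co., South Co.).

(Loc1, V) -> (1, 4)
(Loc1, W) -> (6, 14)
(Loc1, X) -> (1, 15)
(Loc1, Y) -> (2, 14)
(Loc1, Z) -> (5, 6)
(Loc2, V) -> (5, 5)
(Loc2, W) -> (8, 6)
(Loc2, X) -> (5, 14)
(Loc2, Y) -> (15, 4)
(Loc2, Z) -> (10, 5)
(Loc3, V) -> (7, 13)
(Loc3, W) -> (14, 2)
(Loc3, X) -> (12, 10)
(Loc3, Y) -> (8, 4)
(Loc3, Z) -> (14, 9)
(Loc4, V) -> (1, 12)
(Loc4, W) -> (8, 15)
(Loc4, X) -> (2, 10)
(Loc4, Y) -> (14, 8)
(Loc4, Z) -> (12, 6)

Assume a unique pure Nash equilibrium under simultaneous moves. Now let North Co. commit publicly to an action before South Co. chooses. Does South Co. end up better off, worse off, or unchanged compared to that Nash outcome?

Backward induction with North Co. moving first.
- Loc1 → South Co. plays X (best of 4, 14, 15, 14, 6); North Co. gets 1.
- Loc2 → South Co. plays X (best of 5, 6, 14, 4, 5); North Co. gets 5.
- Loc3 → South Co. plays V (best of 13, 2, 10, 4, 9); North Co. gets 7.
- Loc4 → South Co. plays W (best of 12, 15, 10, 8, 6); North Co. gets 8.
North Co.'s induced payoffs are 1, 5, 7, 8, so North Co. commits to Loc4. Subgame-perfect outcome: (Loc4, W) with payoffs (8, 15).
Now find the simultaneous Nash equilibrium.
North Co.'s best replies: V→Loc3; W→Loc3; X→Loc3; Y→Loc2; Z→Loc3.
South Co.'s best replies: Loc1→X; Loc2→X; Loc3→V; Loc4→W.
The unique mutual best reply is (Loc3, V), giving (7, 13).
South Co. earns 15 sequentially versus 13 at the Nash outcome: better off.

better off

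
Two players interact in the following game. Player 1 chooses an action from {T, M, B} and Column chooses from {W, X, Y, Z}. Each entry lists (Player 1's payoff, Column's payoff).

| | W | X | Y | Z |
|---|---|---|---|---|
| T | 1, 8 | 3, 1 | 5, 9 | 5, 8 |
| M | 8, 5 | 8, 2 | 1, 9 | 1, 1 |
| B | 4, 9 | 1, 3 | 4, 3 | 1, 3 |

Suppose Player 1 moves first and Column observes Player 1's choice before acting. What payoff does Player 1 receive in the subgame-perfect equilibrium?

Column best-responds to each possible Player 1 move:
- T: BR = Y, leader payoff 5.
- M: BR = Y, leader payoff 1.
- B: BR = W, leader payoff 4.
Among 5, 1, 4, the best is 5 at T. Subgame-perfect outcome: (T, Y) with payoffs (5, 9).

5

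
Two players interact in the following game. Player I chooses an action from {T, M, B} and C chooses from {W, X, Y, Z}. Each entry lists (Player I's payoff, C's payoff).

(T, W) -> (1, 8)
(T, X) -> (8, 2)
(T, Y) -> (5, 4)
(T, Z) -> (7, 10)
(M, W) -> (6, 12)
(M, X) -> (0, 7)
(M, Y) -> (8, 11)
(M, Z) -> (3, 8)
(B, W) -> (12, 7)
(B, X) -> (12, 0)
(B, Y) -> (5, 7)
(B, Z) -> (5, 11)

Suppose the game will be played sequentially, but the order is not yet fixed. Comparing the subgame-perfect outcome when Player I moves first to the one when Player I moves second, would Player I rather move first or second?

If Player I leads: C's best replies are T→Z, M→W, B→Z; Player I's induced payoffs 7, 6, 5; outcome (T, Z), payoffs (7, 10).
If C leads: Player I's best replies are W→B, X→B, Y→M, Z→T; C's induced payoffs 7, 0, 11, 10; outcome (M, Y), payoffs (8, 11).
Player I gets 7 moving first and 8 moving second, so Player I prefers to move second.

second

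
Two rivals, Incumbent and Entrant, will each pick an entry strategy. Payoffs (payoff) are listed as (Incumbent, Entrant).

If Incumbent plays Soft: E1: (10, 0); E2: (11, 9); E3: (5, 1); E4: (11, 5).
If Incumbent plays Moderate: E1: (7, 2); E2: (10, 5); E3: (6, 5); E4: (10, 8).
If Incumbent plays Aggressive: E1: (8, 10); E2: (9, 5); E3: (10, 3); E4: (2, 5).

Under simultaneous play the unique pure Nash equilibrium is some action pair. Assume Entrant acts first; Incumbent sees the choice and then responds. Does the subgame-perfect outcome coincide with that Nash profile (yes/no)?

Incumbent best-responds to each possible Entrant move:
- E1: BR = Soft, leader payoff 0.
- E2: BR = Soft, leader payoff 9.
- E3: BR = Aggressive, leader payoff 3.
- E4: BR = Soft, leader payoff 5.
Entrant's induced payoffs are 0, 9, 3, 5, so Entrant commits to E2. Subgame-perfect outcome: (Soft, E2) with payoffs (11, 9).
Under simultaneous play:
Incumbent's best replies: E1→Soft; E2→Soft; E3→Aggressive; E4→Soft.
Entrant's best replies: Soft→E2; Moderate→E4; Aggressive→E1.
Only (Soft, E2) has each player best-responding; Nash payoffs (11, 9).
Sequential outcome (Soft, E2) coincides with the Nash profile (Soft, E2).

yes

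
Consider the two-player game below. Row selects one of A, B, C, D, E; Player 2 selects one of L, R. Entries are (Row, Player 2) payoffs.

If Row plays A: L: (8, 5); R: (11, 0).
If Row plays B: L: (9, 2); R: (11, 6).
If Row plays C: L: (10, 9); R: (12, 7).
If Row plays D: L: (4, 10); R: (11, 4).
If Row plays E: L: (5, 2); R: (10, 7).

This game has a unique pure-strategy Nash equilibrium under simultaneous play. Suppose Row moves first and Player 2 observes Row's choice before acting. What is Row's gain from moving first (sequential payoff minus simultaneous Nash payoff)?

1

Solve by backward induction (Row leads).
- A: Player 2 compares 5, 0 and picks L; Row would get 8.
- B: Player 2 compares 2, 6 and picks R; Row would get 11.
- C: Player 2 compares 9, 7 and picks L; Row would get 10.
- D: Player 2 compares 10, 4 and picks L; Row would get 4.
- E: Player 2 compares 2, 7 and picks R; Row would get 10.
Row's induced payoffs are 8, 11, 10, 4, 10, so Row commits to B. Subgame-perfect outcome: (B, R) with payoffs (11, 6).
For the simultaneous game, intersect best replies.
Row's best replies: L→C; R→C.
Player 2's best replies: A→L; B→R; C→L; D→L; E→R.
Only (C, L) has each player best-responding; Nash payoffs (10, 9).
Row's commitment gain: 11 − 10 = 1.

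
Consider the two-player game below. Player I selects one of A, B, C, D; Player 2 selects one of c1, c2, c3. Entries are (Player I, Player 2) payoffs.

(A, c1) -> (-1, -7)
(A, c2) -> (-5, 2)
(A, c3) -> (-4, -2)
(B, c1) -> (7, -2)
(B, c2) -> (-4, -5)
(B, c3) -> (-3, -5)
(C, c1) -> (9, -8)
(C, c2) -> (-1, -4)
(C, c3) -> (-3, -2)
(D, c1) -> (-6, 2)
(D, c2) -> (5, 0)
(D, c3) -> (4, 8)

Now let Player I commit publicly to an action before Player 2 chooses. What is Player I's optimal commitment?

Backward induction with Player I moving first.
- A → Player 2 plays c2 (best of -7, 2, -2); Player I gets -5.
- B → Player 2 plays c1 (best of -2, -5, -5); Player I gets 7.
- C → Player 2 plays c3 (best of -8, -4, -2); Player I gets -3.
- D → Player 2 plays c3 (best of 2, 0, 8); Player I gets 4.
Among -5, 7, -3, 4, the best is 7 at B. Subgame-perfect outcome: (B, c1) with payoffs (7, -2).

B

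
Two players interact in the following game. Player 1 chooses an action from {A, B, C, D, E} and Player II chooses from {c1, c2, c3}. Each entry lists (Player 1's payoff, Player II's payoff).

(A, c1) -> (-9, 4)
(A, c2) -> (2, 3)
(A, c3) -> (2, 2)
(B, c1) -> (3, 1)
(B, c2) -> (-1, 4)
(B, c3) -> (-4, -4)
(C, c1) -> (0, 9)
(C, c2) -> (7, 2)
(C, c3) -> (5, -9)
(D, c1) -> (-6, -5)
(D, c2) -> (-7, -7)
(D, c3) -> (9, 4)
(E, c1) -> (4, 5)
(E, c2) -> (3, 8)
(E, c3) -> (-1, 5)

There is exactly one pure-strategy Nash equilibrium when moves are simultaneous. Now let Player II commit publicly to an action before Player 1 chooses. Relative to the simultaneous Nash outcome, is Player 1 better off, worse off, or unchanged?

worse off

Player 1 best-responds to each possible Player II move:
- c1: BR = E, leader payoff 5.
- c2: BR = C, leader payoff 2.
- c3: BR = D, leader payoff 4.
Player II's induced payoffs are 5, 2, 4, so Player II commits to c1. Subgame-perfect outcome: (E, c1) with payoffs (4, 5).
Now find the simultaneous Nash equilibrium.
Player 1's best replies: c1→E; c2→C; c3→D.
Player II's best replies: A→c1; B→c2; C→c1; D→c3; E→c2.
The unique mutual best reply is (D, c3), giving (9, 4).
Player 1 earns 4 sequentially versus 9 at the Nash outcome: worse off.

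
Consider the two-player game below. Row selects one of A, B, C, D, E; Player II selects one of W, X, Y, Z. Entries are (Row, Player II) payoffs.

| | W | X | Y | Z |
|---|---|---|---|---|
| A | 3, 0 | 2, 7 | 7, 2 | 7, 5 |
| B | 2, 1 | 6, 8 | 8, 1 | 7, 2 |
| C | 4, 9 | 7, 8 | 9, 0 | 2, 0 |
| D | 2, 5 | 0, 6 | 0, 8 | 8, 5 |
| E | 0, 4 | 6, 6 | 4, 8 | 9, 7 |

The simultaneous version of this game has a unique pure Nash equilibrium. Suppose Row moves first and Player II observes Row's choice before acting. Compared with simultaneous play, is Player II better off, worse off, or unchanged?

worse off

Player II best-responds to each possible Row move:
- A: BR = X, leader payoff 2.
- B: BR = X, leader payoff 6.
- C: BR = W, leader payoff 4.
- D: BR = Y, leader payoff 0.
- E: BR = Y, leader payoff 4.
Maximizing over 2, 6, 4, 0, 4, Row chooses B. Subgame-perfect outcome: (B, X) with payoffs (6, 8).
Under simultaneous play:
Row's best replies: W→C; X→C; Y→C; Z→E.
Player II's best replies: A→X; B→X; C→W; D→Y; E→Y.
The unique mutual best reply is (C, W), giving (4, 9).
Player II earns 8 sequentially versus 9 at the Nash outcome: worse off.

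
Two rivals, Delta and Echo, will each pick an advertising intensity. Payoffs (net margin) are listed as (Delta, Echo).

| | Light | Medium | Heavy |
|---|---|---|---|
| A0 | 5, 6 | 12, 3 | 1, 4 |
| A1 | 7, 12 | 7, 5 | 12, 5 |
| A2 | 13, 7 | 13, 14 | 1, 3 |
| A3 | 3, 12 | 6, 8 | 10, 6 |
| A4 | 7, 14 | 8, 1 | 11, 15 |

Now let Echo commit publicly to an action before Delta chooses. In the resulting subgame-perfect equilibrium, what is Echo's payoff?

Solve by backward induction (Echo leads).
- Light: BR = A2, leader payoff 7.
- Medium: BR = A2, leader payoff 14.
- Heavy: BR = A1, leader payoff 5.
Among 7, 14, 5, the best is 14 at Medium. Subgame-perfect outcome: (A2, Medium) with payoffs (13, 14).

14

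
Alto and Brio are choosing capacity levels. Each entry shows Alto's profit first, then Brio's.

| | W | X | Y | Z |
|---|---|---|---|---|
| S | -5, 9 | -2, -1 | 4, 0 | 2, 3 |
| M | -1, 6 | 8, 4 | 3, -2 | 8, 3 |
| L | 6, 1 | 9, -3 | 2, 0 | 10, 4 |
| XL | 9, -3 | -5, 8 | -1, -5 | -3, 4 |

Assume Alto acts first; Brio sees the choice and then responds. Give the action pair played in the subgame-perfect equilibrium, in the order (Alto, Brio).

(L, Z)

Solve by backward induction (Alto leads).
- S: Brio compares 9, -1, 0, 3 and picks W; Alto would get -5.
- M: Brio compares 6, 4, -2, 3 and picks W; Alto would get -1.
- L: Brio compares 1, -3, 0, 4 and picks Z; Alto would get 10.
- XL: Brio compares -3, 8, -5, 4 and picks X; Alto would get -5.
Among -5, -1, 10, -5, the best is 10 at L. Subgame-perfect outcome: (L, Z) with payoffs (10, 4).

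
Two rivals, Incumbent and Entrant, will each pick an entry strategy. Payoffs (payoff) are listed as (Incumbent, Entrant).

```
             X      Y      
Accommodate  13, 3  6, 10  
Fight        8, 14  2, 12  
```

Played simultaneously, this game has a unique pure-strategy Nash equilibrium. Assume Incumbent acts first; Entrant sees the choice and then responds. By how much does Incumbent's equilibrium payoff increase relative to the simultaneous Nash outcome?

2

Solve by backward induction (Incumbent leads).
- Accommodate: BR = Y, leader payoff 6.
- Fight: BR = X, leader payoff 8.
Incumbent's induced payoffs are 6, 8, so Incumbent commits to Fight. Subgame-perfect outcome: (Fight, X) with payoffs (8, 14).
Under simultaneous play:
Incumbent's best replies: X→Accommodate; Y→Accommodate.
Entrant's best replies: Accommodate→Y; Fight→X.
Only (Accommodate, Y) has each player best-responding; Nash payoffs (6, 10).
Incumbent's commitment gain: 8 − 6 = 2.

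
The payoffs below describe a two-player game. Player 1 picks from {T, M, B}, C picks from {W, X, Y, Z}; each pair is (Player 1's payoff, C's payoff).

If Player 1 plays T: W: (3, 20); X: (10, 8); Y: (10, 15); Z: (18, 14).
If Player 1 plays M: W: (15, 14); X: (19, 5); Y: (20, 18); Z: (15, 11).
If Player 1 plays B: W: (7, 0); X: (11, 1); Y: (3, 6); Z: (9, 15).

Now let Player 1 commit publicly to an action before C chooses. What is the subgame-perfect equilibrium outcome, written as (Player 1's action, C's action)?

(M, Y)

Work backward from C's decision.
- T → C plays W (best of 20, 8, 15, 14); Player 1 gets 3.
- M → C plays Y (best of 14, 5, 18, 11); Player 1 gets 20.
- B → C plays Z (best of 0, 1, 6, 15); Player 1 gets 9.
Player 1's induced payoffs are 3, 20, 9, so Player 1 commits to M. Subgame-perfect outcome: (M, Y) with payoffs (20, 18).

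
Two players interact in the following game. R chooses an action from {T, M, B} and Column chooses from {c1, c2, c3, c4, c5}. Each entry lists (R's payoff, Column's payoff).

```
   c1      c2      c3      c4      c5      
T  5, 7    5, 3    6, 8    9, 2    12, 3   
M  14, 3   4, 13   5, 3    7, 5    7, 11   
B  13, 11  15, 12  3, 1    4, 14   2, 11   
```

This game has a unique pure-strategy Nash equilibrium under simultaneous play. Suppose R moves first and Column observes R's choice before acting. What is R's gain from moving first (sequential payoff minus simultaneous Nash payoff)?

0

Work backward from Column's decision.
- T: BR = c3, leader payoff 6.
- M: BR = c2, leader payoff 4.
- B: BR = c4, leader payoff 4.
R's induced payoffs are 6, 4, 4, so R commits to T. Subgame-perfect outcome: (T, c3) with payoffs (6, 8).
For the simultaneous game, intersect best replies.
R's best replies: c1→M; c2→B; c3→T; c4→T; c5→T.
Column's best replies: T→c3; M→c2; B→c4.
The unique mutual best reply is (T, c3), giving (6, 8).
R's commitment gain: 6 − 6 = 0.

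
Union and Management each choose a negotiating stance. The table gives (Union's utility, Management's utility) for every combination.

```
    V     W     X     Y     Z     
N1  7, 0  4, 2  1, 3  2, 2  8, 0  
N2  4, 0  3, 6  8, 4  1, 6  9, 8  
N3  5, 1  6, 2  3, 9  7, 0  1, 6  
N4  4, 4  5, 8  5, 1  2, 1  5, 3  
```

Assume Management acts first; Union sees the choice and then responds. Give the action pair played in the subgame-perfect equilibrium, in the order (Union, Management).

(N2, Z)

Work backward from Union's decision.
- V → Union plays N1 (best of 7, 4, 5, 4); Management gets 0.
- W → Union plays N3 (best of 4, 3, 6, 5); Management gets 2.
- X → Union plays N2 (best of 1, 8, 3, 5); Management gets 4.
- Y → Union plays N3 (best of 2, 1, 7, 2); Management gets 0.
- Z → Union plays N2 (best of 8, 9, 1, 5); Management gets 8.
Among 0, 2, 4, 0, 8, the best is 8 at Z. Subgame-perfect outcome: (N2, Z) with payoffs (9, 8).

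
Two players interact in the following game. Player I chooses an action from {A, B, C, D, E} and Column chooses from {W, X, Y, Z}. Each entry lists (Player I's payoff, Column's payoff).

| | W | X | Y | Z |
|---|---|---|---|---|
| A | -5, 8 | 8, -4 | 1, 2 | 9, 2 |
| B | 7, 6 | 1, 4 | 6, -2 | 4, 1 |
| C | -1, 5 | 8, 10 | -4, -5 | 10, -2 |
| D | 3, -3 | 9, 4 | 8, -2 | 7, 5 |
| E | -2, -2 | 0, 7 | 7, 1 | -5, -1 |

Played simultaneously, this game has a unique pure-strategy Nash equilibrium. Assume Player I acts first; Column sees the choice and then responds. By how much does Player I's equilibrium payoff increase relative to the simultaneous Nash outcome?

1

Backward induction with Player I moving first.
- A: Column compares 8, -4, 2, 2 and picks W; Player I would get -5.
- B: Column compares 6, 4, -2, 1 and picks W; Player I would get 7.
- C: Column compares 5, 10, -5, -2 and picks X; Player I would get 8.
- D: Column compares -3, 4, -2, 5 and picks Z; Player I would get 7.
- E: Column compares -2, 7, 1, -1 and picks X; Player I would get 0.
Maximizing over -5, 7, 8, 7, 0, Player I chooses C. Subgame-perfect outcome: (C, X) with payoffs (8, 10).
Under simultaneous play:
Player I's best replies: W→B; X→D; Y→D; Z→C.
Column's best replies: A→W; B→W; C→X; D→Z; E→X.
The unique mutual best reply is (B, W), giving (7, 6).
Player I's commitment gain: 8 − 7 = 1.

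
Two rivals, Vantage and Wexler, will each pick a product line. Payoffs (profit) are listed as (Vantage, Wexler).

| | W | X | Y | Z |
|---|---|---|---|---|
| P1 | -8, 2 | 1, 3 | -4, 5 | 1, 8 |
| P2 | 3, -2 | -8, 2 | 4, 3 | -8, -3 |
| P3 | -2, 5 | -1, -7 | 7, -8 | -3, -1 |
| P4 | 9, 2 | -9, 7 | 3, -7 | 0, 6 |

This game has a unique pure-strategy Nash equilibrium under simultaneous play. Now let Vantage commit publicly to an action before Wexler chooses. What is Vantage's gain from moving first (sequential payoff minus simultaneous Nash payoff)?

3

Backward induction with Vantage moving first.
- P1: BR = Z, leader payoff 1.
- P2: BR = Y, leader payoff 4.
- P3: BR = W, leader payoff -2.
- P4: BR = X, leader payoff -9.
Maximizing over 1, 4, -2, -9, Vantage chooses P2. Subgame-perfect outcome: (P2, Y) with payoffs (4, 3).
Now find the simultaneous Nash equilibrium.
Vantage's best replies: W→P4; X→P1; Y→P3; Z→P1.
Wexler's best replies: P1→Z; P2→Y; P3→W; P4→X.
Only (P1, Z) has each player best-responding; Nash payoffs (1, 8).
Vantage's commitment gain: 4 − 1 = 3.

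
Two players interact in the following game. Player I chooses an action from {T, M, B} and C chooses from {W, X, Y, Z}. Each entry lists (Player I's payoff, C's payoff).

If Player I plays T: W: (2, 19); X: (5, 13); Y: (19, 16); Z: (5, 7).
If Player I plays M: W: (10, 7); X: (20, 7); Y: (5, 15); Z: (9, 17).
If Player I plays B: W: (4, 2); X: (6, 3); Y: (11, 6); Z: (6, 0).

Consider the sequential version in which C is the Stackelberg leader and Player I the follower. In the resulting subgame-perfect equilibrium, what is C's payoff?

17

Work backward from Player I's decision.
- W → Player I plays M (best of 2, 10, 4); C gets 7.
- X → Player I plays M (best of 5, 20, 6); C gets 7.
- Y → Player I plays T (best of 19, 5, 11); C gets 16.
- Z → Player I plays M (best of 5, 9, 6); C gets 17.
Maximizing over 7, 7, 16, 17, C chooses Z. Subgame-perfect outcome: (M, Z) with payoffs (9, 17).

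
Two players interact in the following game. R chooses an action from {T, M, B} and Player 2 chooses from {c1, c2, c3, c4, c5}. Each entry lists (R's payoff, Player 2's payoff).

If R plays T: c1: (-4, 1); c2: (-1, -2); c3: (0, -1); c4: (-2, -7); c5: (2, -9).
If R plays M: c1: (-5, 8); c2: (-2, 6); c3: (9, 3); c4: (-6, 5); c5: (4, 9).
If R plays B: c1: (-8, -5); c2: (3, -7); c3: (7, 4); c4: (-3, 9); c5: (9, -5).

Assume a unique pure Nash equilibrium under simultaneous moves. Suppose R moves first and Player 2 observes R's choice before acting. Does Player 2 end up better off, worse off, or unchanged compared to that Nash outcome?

Work backward from Player 2's decision.
- T → Player 2 plays c1 (best of 1, -2, -1, -7, -9); R gets -4.
- M → Player 2 plays c5 (best of 8, 6, 3, 5, 9); R gets 4.
- B → Player 2 plays c4 (best of -5, -7, 4, 9, -5); R gets -3.
R's induced payoffs are -4, 4, -3, so R commits to M. Subgame-perfect outcome: (M, c5) with payoffs (4, 9).
For the simultaneous game, intersect best replies.
R's best replies: c1→T; c2→B; c3→M; c4→T; c5→B.
Player 2's best replies: T→c1; M→c5; B→c4.
The unique mutual best reply is (T, c1), giving (-4, 1).
Player 2 earns 9 sequentially versus 1 at the Nash outcome: better off.

better off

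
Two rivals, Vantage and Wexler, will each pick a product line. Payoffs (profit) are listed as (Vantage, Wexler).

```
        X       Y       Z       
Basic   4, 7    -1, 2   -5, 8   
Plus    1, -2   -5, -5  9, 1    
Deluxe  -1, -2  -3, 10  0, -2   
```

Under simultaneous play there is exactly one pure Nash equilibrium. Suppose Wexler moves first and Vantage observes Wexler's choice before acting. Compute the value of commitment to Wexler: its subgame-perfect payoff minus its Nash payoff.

6

Work backward from Vantage's decision.
- X: BR = Basic, leader payoff 7.
- Y: BR = Basic, leader payoff 2.
- Z: BR = Plus, leader payoff 1.
Maximizing over 7, 2, 1, Wexler chooses X. Subgame-perfect outcome: (Basic, X) with payoffs (4, 7).
For the simultaneous game, intersect best replies.
Vantage's best replies: X→Basic; Y→Basic; Z→Plus.
Wexler's best replies: Basic→Z; Plus→Z; Deluxe→Y.
The unique mutual best reply is (Plus, Z), giving (9, 1).
Wexler's commitment gain: 7 − 1 = 6.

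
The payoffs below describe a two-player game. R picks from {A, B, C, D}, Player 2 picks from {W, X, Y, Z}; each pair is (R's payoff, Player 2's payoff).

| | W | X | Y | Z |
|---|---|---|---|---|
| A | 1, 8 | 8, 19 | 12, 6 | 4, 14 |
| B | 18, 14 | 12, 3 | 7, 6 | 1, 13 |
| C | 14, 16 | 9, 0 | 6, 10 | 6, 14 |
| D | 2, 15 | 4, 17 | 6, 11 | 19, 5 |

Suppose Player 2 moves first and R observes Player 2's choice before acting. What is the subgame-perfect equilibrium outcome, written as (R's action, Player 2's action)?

(B, W)

Backward induction with Player 2 moving first.
- W: BR = B, leader payoff 14.
- X: BR = B, leader payoff 3.
- Y: BR = A, leader payoff 6.
- Z: BR = D, leader payoff 5.
Among 14, 3, 6, 5, the best is 14 at W. Subgame-perfect outcome: (B, W) with payoffs (18, 14).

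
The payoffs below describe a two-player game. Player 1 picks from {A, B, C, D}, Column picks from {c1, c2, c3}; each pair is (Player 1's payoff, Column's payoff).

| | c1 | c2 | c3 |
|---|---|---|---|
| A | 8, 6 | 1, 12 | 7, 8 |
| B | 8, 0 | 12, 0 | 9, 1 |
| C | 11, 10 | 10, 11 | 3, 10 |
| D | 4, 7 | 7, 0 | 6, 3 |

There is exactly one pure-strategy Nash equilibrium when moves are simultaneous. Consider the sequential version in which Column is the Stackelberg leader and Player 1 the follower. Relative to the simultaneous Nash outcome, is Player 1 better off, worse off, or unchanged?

better off

Work backward from Player 1's decision.
- c1: BR = C, leader payoff 10.
- c2: BR = B, leader payoff 0.
- c3: BR = B, leader payoff 1.
Column's induced payoffs are 10, 0, 1, so Column commits to c1. Subgame-perfect outcome: (C, c1) with payoffs (11, 10).
Under simultaneous play:
Player 1's best replies: c1→C; c2→B; c3→B.
Column's best replies: A→c2; B→c3; C→c2; D→c1.
The unique mutual best reply is (B, c3), giving (9, 1).
Player 1 earns 11 sequentially versus 9 at the Nash outcome: better off.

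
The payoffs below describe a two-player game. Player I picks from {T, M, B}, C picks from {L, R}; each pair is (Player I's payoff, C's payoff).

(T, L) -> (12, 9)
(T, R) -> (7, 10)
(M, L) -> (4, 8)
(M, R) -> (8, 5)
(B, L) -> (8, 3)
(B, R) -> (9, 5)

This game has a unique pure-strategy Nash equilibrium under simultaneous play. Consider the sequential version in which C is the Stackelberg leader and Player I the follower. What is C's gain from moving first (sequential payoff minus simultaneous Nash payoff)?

4

Work backward from Player I's decision.
- L → Player I plays T (best of 12, 4, 8); C gets 9.
- R → Player I plays B (best of 7, 8, 9); C gets 5.
Maximizing over 9, 5, C chooses L. Subgame-perfect outcome: (T, L) with payoffs (12, 9).
For the simultaneous game, intersect best replies.
Player I's best replies: L→T; R→B.
C's best replies: T→R; M→L; B→R.
The unique mutual best reply is (B, R), giving (9, 5).
C's commitment gain: 9 − 5 = 4.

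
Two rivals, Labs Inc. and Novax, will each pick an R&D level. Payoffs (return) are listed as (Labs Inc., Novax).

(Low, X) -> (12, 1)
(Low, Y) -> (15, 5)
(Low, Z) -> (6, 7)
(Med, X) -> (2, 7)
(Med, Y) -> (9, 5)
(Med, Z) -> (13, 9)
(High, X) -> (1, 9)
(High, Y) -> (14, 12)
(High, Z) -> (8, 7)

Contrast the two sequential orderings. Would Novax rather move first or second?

second

If Labs Inc. leads: Novax's best replies are Low→Z, Med→Z, High→Y; Labs Inc.'s induced payoffs 6, 13, 14; outcome (High, Y), payoffs (14, 12).
If Novax leads: Labs Inc.'s best replies are X→Low, Y→Low, Z→Med; Novax's induced payoffs 1, 5, 9; outcome (Med, Z), payoffs (13, 9).
Novax gets 9 moving first and 12 moving second, so Novax prefers to move second.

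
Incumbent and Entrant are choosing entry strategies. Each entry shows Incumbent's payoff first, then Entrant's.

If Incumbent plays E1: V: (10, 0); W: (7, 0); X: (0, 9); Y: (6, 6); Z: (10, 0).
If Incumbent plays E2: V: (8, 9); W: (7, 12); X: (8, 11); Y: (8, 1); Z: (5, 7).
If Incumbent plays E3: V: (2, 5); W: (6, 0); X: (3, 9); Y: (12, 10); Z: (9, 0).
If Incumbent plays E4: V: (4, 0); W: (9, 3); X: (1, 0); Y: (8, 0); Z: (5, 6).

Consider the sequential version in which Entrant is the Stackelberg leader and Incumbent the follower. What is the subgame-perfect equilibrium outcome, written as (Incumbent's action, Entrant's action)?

Backward induction with Entrant moving first.
- V → Incumbent plays E1 (best of 10, 8, 2, 4); Entrant gets 0.
- W → Incumbent plays E4 (best of 7, 7, 6, 9); Entrant gets 3.
- X → Incumbent plays E2 (best of 0, 8, 3, 1); Entrant gets 11.
- Y → Incumbent plays E3 (best of 6, 8, 12, 8); Entrant gets 10.
- Z → Incumbent plays E1 (best of 10, 5, 9, 5); Entrant gets 0.
Among 0, 3, 11, 10, 0, the best is 11 at X. Subgame-perfect outcome: (E2, X) with payoffs (8, 11).

(E2, X)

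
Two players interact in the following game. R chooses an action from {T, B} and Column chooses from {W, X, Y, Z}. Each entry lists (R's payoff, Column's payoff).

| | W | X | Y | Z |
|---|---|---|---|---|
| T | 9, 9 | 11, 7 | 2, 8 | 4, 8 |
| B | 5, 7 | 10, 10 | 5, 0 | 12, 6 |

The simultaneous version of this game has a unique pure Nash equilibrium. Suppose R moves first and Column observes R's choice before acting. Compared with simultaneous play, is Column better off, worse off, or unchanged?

Column best-responds to each possible R move:
- T: Column compares 9, 7, 8, 8 and picks W; R would get 9.
- B: Column compares 7, 10, 0, 6 and picks X; R would get 10.
R's induced payoffs are 9, 10, so R commits to B. Subgame-perfect outcome: (B, X) with payoffs (10, 10).
Under simultaneous play:
R's best replies: W→T; X→T; Y→B; Z→B.
Column's best replies: T→W; B→X.
Only (T, W) has each player best-responding; Nash payoffs (9, 9).
Column earns 10 sequentially versus 9 at the Nash outcome: better off.

better off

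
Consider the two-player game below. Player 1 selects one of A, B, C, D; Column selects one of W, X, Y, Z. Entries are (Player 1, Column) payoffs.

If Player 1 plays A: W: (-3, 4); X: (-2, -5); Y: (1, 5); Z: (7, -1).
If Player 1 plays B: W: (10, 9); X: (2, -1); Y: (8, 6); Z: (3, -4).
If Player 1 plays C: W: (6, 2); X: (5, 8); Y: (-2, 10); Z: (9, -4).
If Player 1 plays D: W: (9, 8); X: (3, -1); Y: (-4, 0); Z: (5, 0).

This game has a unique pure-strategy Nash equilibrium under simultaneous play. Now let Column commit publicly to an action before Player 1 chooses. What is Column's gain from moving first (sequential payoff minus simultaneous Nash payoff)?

Player 1 best-responds to each possible Column move:
- W: BR = B, leader payoff 9.
- X: BR = C, leader payoff 8.
- Y: BR = B, leader payoff 6.
- Z: BR = C, leader payoff -4.
Among 9, 8, 6, -4, the best is 9 at W. Subgame-perfect outcome: (B, W) with payoffs (10, 9).
For the simultaneous game, intersect best replies.
Player 1's best replies: W→B; X→C; Y→B; Z→C.
Column's best replies: A→Y; B→W; C→Y; D→W.
The unique mutual best reply is (B, W), giving (10, 9).
Column's commitment gain: 9 − 9 = 0.

0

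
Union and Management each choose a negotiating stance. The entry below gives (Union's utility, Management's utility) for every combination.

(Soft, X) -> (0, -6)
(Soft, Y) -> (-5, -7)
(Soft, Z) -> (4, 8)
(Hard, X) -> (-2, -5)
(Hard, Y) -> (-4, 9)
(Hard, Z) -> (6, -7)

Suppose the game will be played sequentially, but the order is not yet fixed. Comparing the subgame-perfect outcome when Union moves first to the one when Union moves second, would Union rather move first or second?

If Union leads: Management's best replies are Soft→Z, Hard→Y; Union's induced payoffs 4, -4; outcome (Soft, Z), payoffs (4, 8).
If Management leads: Union's best replies are X→Soft, Y→Hard, Z→Hard; Management's induced payoffs -6, 9, -7; outcome (Hard, Y), payoffs (-4, 9).
Union gets 4 moving first and -4 moving second, so Union prefers to move first.

first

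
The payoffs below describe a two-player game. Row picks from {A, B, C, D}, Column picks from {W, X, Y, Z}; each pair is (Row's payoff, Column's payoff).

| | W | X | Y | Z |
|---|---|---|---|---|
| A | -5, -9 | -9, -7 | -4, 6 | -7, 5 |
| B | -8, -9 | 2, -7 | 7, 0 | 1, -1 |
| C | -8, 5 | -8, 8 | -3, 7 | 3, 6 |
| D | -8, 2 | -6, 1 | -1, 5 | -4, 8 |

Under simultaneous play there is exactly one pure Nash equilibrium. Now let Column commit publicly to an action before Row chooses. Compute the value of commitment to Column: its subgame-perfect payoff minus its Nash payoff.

6

Solve by backward induction (Column leads).
- W: BR = A, leader payoff -9.
- X: BR = B, leader payoff -7.
- Y: BR = B, leader payoff 0.
- Z: BR = C, leader payoff 6.
Among -9, -7, 0, 6, the best is 6 at Z. Subgame-perfect outcome: (C, Z) with payoffs (3, 6).
For the simultaneous game, intersect best replies.
Row's best replies: W→A; X→B; Y→B; Z→C.
Column's best replies: A→Y; B→Y; C→X; D→Z.
Only (B, Y) has each player best-responding; Nash payoffs (7, 0).
Column's commitment gain: 6 − 0 = 6.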